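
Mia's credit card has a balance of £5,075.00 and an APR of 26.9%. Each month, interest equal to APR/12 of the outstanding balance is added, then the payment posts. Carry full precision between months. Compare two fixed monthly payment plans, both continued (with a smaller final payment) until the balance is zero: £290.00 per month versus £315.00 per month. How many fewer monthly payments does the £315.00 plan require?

2 fewer payments

Monthly rate r = 26.9%/12 = 2.24167% = 0.0224167.
At £290.00/mo: n = ⌈−ln(1 − rB₀/P)/ln(1+r)⌉ = 23 payments (last £136.06); total interest = total paid − £5,075.00 = £1,441.06.
At £315.00/mo: 21 payments (last £67.58); total interest £1,292.58.
Payments saved = 23 − 21 = 2.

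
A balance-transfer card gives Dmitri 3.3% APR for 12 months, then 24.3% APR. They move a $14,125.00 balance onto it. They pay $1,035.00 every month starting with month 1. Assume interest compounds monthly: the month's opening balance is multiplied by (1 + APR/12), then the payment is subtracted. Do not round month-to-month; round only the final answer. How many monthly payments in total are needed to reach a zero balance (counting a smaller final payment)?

Promo months 1–12 at r₀ = 3.3%/12 = 0.00275; months 13+ at r₁ = 24.3%/12 = 0.02025.
After month 12: iterate B ← B·(1+r₀) − $1,035.00 for 12 months → $1,988.65.
Then at r₁ with $1,035.00/mo: n₂ = −ln(1 − r₁·B/P)/ln(1+r₁) ≈ 1.98 → 2 more payments.

14 payments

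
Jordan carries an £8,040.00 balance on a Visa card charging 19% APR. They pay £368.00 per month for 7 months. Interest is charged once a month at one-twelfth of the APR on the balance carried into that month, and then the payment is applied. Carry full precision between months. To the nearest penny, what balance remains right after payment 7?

£6,272.92

Monthly rate r = 19%/12 = 1.58333% = 0.0158333.
Each month: B ← B·(1+r) − £368.00.
Month 1: interest £127.30; balance after payment £7,799.30.
Month 2: interest £123.49; balance after payment £7,554.79.
Month 3: interest £119.62; balance after payment £7,306.41.
Month 4: interest £115.68; balance after payment £7,054.09.
Month 5: interest £111.69; balance after payment £6,797.78.
Month 6: interest £107.63; balance after payment £6,537.41.
Month 7: interest £103.51; balance after payment £6,272.92.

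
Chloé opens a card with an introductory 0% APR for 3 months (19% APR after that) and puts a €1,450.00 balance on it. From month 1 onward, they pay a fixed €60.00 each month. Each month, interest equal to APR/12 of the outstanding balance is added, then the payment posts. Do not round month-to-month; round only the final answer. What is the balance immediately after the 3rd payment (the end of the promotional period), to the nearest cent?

€1,270.00

Promo months 1–3 at r₀ = 0%/12 = 0; months 4+ at r₁ = 19%/12 = 0.0158333.
After month 3 (no interest yet): B = €1,450.00 − 3·€60.00 = €1,270.00.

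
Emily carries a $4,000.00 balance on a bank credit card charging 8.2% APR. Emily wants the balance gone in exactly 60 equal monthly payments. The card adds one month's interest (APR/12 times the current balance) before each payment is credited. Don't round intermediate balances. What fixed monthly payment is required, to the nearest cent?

$81.49

Monthly rate r = 8.2%/12 = 0.683333% = 0.00683333.
Level-payment amortization: P = B₀·r / (1 − (1+r)^(−n)) = 4000.00·0.00683333 / (1 − 1.00683^(−60)).
Denominator 1 − (1+r)^(−60) = 0.335423654.
P = 27.3333 / 0.335423654 ≈ 81.49.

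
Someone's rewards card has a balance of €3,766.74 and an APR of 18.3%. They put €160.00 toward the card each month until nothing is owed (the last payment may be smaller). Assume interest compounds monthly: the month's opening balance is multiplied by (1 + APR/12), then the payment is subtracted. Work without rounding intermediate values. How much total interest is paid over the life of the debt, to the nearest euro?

€935

Monthly rate r = 18.3%/12 = 1.525% = 0.01525.
Payoff takes n = ⌈−ln(1 − rB₀/P)/ln(1+r)⌉ = ⌈29.386⌉ = 30 payments; the last is €62.04.
Total paid = 29·€160.00 + €62.04 = €4,702.04.
Total interest = total paid − principal = €4,702.04 − €3,766.74 = €935.30.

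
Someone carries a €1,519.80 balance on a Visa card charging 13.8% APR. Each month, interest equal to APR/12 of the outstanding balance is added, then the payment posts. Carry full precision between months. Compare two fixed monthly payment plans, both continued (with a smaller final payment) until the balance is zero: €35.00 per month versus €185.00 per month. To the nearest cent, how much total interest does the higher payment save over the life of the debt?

Monthly rate r = 13.8%/12 = 1.15% = 0.0115.
At €35.00/mo: n = ⌈−ln(1 − rB₀/P)/ln(1+r)⌉ = 61 payments (last €17.84); total interest = total paid − €1,519.80 = €598.04.
At €185.00/mo: 9 payments (last €125.85); total interest €86.05.
Interest saved = €598.04 − €86.05 = €511.99.

€511.99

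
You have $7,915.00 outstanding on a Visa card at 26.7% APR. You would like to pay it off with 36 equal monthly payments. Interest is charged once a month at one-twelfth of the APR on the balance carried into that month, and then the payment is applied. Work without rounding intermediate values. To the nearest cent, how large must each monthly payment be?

Monthly rate r = 26.7%/12 = 2.225% = 0.02225.
Level-payment amortization: P = B₀·r / (1 − (1+r)^(−n)) = 7915.00·0.02225 / (1 − 1.02225^(−36)).
Denominator 1 − (1+r)^(−36) = 0.54716112.
P = 176.109 / 0.54716112 ≈ 321.86.

$321.86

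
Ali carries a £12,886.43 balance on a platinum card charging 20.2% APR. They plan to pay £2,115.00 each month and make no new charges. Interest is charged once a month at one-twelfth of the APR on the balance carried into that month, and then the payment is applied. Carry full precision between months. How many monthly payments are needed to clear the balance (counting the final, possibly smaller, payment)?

Monthly rate r = 20.2%/12 = 1.68333% = 0.0168333.
Recurrence: B ← B·(1+r) − £2,115.00.
Month 1: interest £216.92; balance after payment £10,988.35.
Month 2: interest £184.97; balance after payment £9,058.32.
Closed form: n = −ln(1 − rB₀/P)/ln(1+r) = −ln(0.89744)/ln(1.01683) ≈ 6.482, so the balance reaches zero during payment 7.

7 payments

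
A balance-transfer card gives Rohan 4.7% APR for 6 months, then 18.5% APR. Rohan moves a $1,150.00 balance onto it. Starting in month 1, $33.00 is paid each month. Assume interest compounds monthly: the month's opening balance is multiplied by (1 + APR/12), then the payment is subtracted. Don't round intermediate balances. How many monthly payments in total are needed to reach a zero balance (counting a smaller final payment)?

46 payments

Promo months 1–6 at r₀ = 4.7%/12 = 0.00391667; months 7+ at r₁ = 18.5%/12 = 0.0154167.
After month 6: iterate B ← B·(1+r₀) − $33.00 for 6 months → $977.34.
Then at r₁ with $33.00/mo: n₂ = −ln(1 − r₁·B/P)/ln(1+r₁) ≈ 39.86 → 40 more payments.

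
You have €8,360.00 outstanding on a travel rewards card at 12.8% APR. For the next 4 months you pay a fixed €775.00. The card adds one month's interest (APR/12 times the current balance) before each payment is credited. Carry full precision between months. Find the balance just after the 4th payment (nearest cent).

€5,572.49

Monthly rate r = 12.8%/12 = 1.06667% = 0.0106667.
Each month: B ← B·(1+r) − €775.00.
Month 1: interest €89.17; balance after payment €7,674.17.
Month 2: interest €81.86; balance after payment €6,981.03.
Month 3: interest €74.46; balance after payment €6,280.50.
Month 4: interest €66.99; balance after payment €5,572.49.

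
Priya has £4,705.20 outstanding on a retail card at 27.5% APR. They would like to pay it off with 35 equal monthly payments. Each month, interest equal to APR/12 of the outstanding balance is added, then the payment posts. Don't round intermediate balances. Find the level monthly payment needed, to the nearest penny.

Monthly rate r = 27.5%/12 = 2.29167% = 0.0229167.
Level-payment amortization: P = B₀·r / (1 − (1+r)^(−n)) = 4705.20·0.0229167 / (1 − 1.02292^(−35)).
Denominator 1 − (1+r)^(−35) = 0.547528652.
P = 107.827 / 0.547528652 ≈ 196.93.

£196.93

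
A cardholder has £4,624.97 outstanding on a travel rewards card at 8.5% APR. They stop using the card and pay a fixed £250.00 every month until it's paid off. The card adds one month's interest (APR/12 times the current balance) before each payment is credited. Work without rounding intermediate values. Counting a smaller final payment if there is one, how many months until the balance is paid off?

20 payments

Monthly rate r = 8.5%/12 = 0.708333% = 0.00708333.
Recurrence: B ← B·(1+r) − £250.00.
Month 1: interest £32.76; balance after payment £4,407.73.
Month 2: interest £31.22; balance after payment £4,188.95.
Closed form: n = −ln(1 − rB₀/P)/ln(1+r) = −ln(0.86896)/ln(1.00708) ≈ 19.900, so the balance reaches zero during payment 20.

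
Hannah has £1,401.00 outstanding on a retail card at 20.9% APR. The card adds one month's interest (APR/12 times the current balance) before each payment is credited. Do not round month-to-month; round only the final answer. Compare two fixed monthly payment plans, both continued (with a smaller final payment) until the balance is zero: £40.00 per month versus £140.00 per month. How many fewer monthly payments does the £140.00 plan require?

Monthly rate r = 20.9%/12 = 1.74167% = 0.0174167.
At £40.00/mo: n = ⌈−ln(1 − rB₀/P)/ln(1+r)⌉ = 55 payments (last £21.52); total interest = total paid − £1,401.00 = £780.52.
At £140.00/mo: 12 payments (last £12.90); total interest £151.90.
Payments saved = 55 − 12 = 43.

43 fewer payments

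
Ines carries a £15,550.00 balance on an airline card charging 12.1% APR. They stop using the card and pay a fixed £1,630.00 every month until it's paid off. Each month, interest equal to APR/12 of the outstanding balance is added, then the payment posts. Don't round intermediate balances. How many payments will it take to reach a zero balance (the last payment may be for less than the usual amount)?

11 months

Monthly rate r = 12.1%/12 = 1.00833% = 0.0100833.
Recurrence: B ← B·(1+r) − £1,630.00.
Month 1: interest £156.80; balance after payment £14,076.80.
Month 2: interest £141.94; balance after payment £12,588.74.
Closed form: n = −ln(1 − rB₀/P)/ln(1+r) = −ln(0.90381)/ln(1.01008) ≈ 10.081, so the balance reaches zero during payment 11.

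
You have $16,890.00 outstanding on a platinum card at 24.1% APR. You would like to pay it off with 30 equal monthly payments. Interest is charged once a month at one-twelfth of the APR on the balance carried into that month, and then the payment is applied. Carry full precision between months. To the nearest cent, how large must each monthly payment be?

Monthly rate r = 24.1%/12 = 2.00833% = 0.0200833.
Level-payment amortization: P = B₀·r / (1 − (1+r)^(−n)) = 16890.00·0.0200833 / (1 − 1.02008^(−30)).
Denominator 1 − (1+r)^(−30) = 0.449280514.
P = 339.208 / 0.449280514 ≈ 755.00.

$755.00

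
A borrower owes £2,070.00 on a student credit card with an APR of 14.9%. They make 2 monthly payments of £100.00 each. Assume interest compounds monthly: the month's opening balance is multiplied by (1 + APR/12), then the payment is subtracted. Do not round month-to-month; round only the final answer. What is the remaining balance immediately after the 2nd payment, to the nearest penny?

Monthly rate r = 14.9%/12 = 1.24167% = 0.0124167.
Each month: B ← B·(1+r) − £100.00.
Month 1: interest £25.70; balance after payment £1,995.70.
Month 2: interest £24.78; balance after payment £1,920.48.

£1,920.48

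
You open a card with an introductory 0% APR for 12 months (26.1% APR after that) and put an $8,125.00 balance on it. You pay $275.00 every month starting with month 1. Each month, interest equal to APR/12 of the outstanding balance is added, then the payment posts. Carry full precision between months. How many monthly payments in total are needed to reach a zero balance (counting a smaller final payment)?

35 payments

Promo months 1–12 at r₀ = 0%/12 = 0; months 13+ at r₁ = 26.1%/12 = 0.02175.
After month 12 (no interest yet): B = $8,125.00 − 12·$275.00 = $4,825.00.
Then at r₁ with $275.00/mo: n₂ = −ln(1 − r₁·B/P)/ln(1+r₁) ≈ 22.34 → 23 more payments.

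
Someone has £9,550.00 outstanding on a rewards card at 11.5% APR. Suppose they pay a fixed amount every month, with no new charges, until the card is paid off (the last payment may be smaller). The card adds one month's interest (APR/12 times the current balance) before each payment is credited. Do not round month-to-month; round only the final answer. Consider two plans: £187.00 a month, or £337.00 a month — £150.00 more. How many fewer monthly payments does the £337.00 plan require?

Monthly rate r = 11.5%/12 = 0.958333% = 0.00958333.
At £187.00/mo: n = ⌈−ln(1 − rB₀/P)/ln(1+r)⌉ = 71 payments (last £89.65); total interest = total paid − £9,550.00 = £3,629.65.
At £337.00/mo: 34 payments (last £75.42); total interest £1,646.42.
Payments saved = 71 − 34 = 37.

37 fewer payments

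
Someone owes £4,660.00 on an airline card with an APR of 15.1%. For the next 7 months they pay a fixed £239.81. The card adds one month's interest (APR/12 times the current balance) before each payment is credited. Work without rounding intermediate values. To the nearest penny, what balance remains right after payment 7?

£3,342.91

Monthly rate r = 15.1%/12 = 1.25833% = 0.0125833.
Each month: B ← B·(1+r) − £239.81.
Month 1: interest £58.64; balance after payment £4,478.83.
Month 2: interest £56.36; balance after payment £4,295.38.
Month 3: interest £54.05; balance after payment £4,109.62.
Month 4: interest £51.71; balance after payment £3,921.52.
Month 5: interest £49.35; balance after payment £3,731.06.
Month 6: interest £46.95; balance after payment £3,538.19.
Month 7: interest £44.52; balance after payment £3,342.91.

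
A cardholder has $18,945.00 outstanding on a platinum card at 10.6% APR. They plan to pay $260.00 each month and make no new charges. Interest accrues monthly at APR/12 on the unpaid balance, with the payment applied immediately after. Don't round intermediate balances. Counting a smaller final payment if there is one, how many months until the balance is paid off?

118 payments

Monthly rate r = 10.6%/12 = 0.883333% = 0.00883333.
Recurrence: B ← B·(1+r) − $260.00.
Month 1: interest $167.35; balance after payment $18,852.35.
Month 2: interest $166.53; balance after payment $18,758.88.
Closed form: n = −ln(1 − rB₀/P)/ln(1+r) = −ln(0.35636)/ln(1.00883) ≈ 117.326, so the balance reaches zero during payment 118.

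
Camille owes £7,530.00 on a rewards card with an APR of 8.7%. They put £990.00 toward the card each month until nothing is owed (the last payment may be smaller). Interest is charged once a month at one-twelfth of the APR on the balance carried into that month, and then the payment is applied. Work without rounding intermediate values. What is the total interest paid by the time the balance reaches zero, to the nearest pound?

Monthly rate r = 8.7%/12 = 0.725% = 0.00725.
Payoff takes n = ⌈−ln(1 − rB₀/P)/ln(1+r)⌉ = ⌈7.852⌉ = 8 payments; the last is £844.07.
Total paid = 7·£990.00 + £844.07 = £7,774.07.
Total interest = total paid − principal = £7,774.07 − £7,530.00 = £244.07.

£244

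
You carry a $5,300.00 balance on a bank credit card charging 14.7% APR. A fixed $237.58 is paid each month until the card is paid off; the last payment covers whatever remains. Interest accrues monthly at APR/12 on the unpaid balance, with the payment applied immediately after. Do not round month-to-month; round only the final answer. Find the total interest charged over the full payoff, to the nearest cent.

$928.92

Monthly rate r = 14.7%/12 = 1.225% = 0.01225.
Payoff takes n = ⌈−ln(1 − rB₀/P)/ln(1+r)⌉ = ⌈26.217⌉ = 27 payments; the last is $51.84.
Total paid = 26·$237.58 + $51.84 = $6,228.92.
Total interest = total paid − principal = $6,228.92 − $5,300.00 = $928.92.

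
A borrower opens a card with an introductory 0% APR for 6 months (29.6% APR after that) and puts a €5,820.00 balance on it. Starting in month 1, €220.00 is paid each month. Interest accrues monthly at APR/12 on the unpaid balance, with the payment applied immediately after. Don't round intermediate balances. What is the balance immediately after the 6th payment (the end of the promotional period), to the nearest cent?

Promo months 1–6 at r₀ = 0%/12 = 0; months 7+ at r₁ = 29.6%/12 = 0.0246667.
After month 6 (no interest yet): B = €5,820.00 − 6·€220.00 = €4,500.00.

€4,500.00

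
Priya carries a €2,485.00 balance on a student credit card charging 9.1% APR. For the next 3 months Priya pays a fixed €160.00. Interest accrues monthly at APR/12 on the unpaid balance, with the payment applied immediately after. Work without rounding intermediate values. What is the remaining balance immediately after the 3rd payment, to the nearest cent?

€2,058.31

Monthly rate r = 9.1%/12 = 0.758333% = 0.00758333.
Each month: B ← B·(1+r) − €160.00.
Month 1: interest €18.84; balance after payment €2,343.84.
Month 2: interest €17.77; balance after payment €2,201.62.
Month 3: interest €16.70; balance after payment €2,058.31.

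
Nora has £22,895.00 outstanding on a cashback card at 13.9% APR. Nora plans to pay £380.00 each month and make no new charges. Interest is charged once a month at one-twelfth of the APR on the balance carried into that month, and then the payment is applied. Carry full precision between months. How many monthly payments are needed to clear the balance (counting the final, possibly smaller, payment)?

Monthly rate r = 13.9%/12 = 1.15833% = 0.0115833.
Recurrence: B ← B·(1+r) − £380.00.
Month 1: interest £265.20; balance after payment £22,780.20.
Month 2: interest £263.87; balance after payment £22,664.07.
Closed form: n = −ln(1 − rB₀/P)/ln(1+r) = −ln(0.3021)/ln(1.01158) ≈ 103.934, so the balance reaches zero during payment 104.

104 payments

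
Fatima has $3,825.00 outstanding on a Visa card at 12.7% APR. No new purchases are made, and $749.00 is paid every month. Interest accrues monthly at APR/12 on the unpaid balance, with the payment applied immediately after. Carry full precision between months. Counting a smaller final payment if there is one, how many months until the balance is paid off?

Monthly rate r = 12.7%/12 = 1.05833% = 0.0105833.
Recurrence: B ← B·(1+r) − $749.00.
Month 1: interest $40.48; balance after payment $3,116.48.
Month 2: interest $32.98; balance after payment $2,400.46.
Month 3: interest $25.40; balance after payment $1,676.87.
Month 4: interest $17.75; balance after payment $945.62.
Month 5: interest $10.01; balance after payment $206.62.
Month 6: interest $2.19; balance after payment $0.00.

6 payments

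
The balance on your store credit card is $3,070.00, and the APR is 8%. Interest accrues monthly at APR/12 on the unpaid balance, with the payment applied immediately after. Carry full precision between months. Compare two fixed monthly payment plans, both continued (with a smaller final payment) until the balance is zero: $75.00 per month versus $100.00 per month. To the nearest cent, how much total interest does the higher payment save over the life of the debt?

Monthly rate r = 8%/12 = 0.666667% = 0.00666667.
At $75.00/mo: n = ⌈−ln(1 − rB₀/P)/ln(1+r)⌉ = 48 payments (last $72.05); total interest = total paid − $3,070.00 = $527.05.
At $100.00/mo: 35 payments (last $46.43); total interest $376.43.
Interest saved = $527.05 − $376.43 = $150.62.

$150.62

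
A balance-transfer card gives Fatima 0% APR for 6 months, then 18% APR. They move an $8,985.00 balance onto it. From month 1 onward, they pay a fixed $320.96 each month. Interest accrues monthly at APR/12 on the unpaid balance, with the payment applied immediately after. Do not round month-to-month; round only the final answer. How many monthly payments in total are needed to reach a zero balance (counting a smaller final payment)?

Promo months 1–6 at r₀ = 0%/12 = 0; months 7+ at r₁ = 18%/12 = 0.015.
After month 6 (no interest yet): B = $8,985.00 − 6·$320.96 = $7,059.24.
Then at r₁ with $320.96/mo: n₂ = −ln(1 − r₁·B/P)/ln(1+r₁) ≈ 26.89 → 27 more payments.

33 payments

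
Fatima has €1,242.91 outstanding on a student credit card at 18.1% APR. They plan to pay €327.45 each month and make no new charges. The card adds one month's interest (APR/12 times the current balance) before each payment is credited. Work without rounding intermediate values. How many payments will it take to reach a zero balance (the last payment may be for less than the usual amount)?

Monthly rate r = 18.1%/12 = 1.50833% = 0.0150833.
Recurrence: B ← B·(1+r) − €327.45.
Month 1: interest €18.75; balance after payment €934.21.
Month 2: interest €14.09; balance after payment €620.85.
Month 3: interest €9.36; balance after payment €302.76.
Month 4: interest €4.57; balance after payment €0.00.

4 months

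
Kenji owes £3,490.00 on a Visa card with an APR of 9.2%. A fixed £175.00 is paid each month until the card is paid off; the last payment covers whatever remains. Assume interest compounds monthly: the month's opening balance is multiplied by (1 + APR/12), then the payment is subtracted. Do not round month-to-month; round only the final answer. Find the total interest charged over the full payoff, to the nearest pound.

Monthly rate r = 9.2%/12 = 0.766667% = 0.00766667.
Payoff takes n = ⌈−ln(1 − rB₀/P)/ln(1+r)⌉ = ⌈21.726⌉ = 22 payments; the last is £127.19.
Total paid = 21·£175.00 + £127.19 = £3,802.19.
Total interest = total paid − principal = £3,802.19 − £3,490.00 = £312.19.

£312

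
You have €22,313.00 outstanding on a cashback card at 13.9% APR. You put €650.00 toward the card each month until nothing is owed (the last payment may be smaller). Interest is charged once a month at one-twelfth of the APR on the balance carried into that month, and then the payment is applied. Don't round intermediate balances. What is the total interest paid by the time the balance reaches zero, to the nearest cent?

€6,295.20

Monthly rate r = 13.9%/12 = 1.15833% = 0.0115833.
Payoff takes n = ⌈−ln(1 − rB₀/P)/ln(1+r)⌉ = ⌈44.013⌉ = 45 payments; the last is €8.20.
Total paid = 44·€650.00 + €8.20 = €28,608.20.
Total interest = total paid − principal = €28,608.20 − €22,313.00 = €6,295.20.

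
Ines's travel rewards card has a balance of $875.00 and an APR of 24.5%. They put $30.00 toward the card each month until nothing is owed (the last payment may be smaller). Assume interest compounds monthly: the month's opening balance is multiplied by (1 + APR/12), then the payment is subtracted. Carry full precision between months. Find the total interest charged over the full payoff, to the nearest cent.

Monthly rate r = 24.5%/12 = 2.04167% = 0.0204167.
Payoff takes n = ⌈−ln(1 − rB₀/P)/ln(1+r)⌉ = ⌈44.781⌉ = 45 payments; the last is $23.48.
Total paid = 44·$30.00 + $23.48 = $1,343.48.
Total interest = total paid − principal = $1,343.48 − $875.00 = $468.48.

$468.48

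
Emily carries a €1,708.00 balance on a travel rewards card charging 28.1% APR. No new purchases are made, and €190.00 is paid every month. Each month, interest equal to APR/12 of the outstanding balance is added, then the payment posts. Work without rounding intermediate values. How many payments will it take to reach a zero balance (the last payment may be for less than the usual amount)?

11 payments

Monthly rate r = 28.1%/12 = 2.34167% = 0.0234167.
Recurrence: B ← B·(1+r) − €190.00.
Month 1: interest €40.00; balance after payment €1,558.00.
Month 2: interest €36.48; balance after payment €1,404.48.
Closed form: n = −ln(1 − rB₀/P)/ln(1+r) = −ln(0.7895)/ln(1.02342) ≈ 10.211, so the balance reaches zero during payment 11.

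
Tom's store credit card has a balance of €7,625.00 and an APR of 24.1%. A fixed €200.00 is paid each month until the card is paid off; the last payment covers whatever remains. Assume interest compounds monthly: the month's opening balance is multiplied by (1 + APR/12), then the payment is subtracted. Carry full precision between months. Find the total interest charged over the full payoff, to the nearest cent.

Monthly rate r = 24.1%/12 = 2.00833% = 0.0200833.
Payoff takes n = ⌈−ln(1 − rB₀/P)/ln(1+r)⌉ = ⌈72.975⌉ = 73 payments; the last is €195.01.
Total paid = 72·€200.00 + €195.01 = €14,595.01.
Total interest = total paid − principal = €14,595.01 − €7,625.00 = €6,970.01.

€6,970.01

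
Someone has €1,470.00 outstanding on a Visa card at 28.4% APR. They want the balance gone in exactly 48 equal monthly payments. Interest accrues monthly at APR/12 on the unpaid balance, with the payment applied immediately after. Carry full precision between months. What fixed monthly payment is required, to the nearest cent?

€51.57

Monthly rate r = 28.4%/12 = 2.36667% = 0.0236667.
Level-payment amortization: P = B₀·r / (1 − (1+r)^(−n)) = 1470.00·0.0236667 / (1 − 1.02367^(−48)).
Denominator 1 − (1+r)^(−48) = 0.674621362.
P = 34.79 / 0.674621362 ≈ 51.57.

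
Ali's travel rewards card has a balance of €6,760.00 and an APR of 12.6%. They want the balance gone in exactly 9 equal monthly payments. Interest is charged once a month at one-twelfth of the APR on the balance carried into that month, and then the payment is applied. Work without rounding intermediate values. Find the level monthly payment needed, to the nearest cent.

Monthly rate r = 12.6%/12 = 1.05% = 0.0105.
Level-payment amortization: P = B₀·r / (1 − (1+r)^(−n)) = 6760.00·0.0105 / (1 − 1.0105^(−9)).
Denominator 1 − (1+r)^(−9) = 0.0897239017.
P = 70.98 / 0.0897239017 ≈ 791.09.

€791.09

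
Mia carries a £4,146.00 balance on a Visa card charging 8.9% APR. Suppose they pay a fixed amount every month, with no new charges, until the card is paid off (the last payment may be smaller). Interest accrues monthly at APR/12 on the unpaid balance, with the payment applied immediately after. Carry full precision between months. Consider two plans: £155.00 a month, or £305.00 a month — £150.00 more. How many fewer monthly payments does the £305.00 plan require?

Monthly rate r = 8.9%/12 = 0.741667% = 0.00741667.
At £155.00/mo: n = ⌈−ln(1 − rB₀/P)/ln(1+r)⌉ = 30 payments (last £143.43); total interest = total paid − £4,146.00 = £492.43.
At £305.00/mo: 15 payments (last £116.65); total interest £240.65.
Payments saved = 30 − 15 = 15.

15 fewer payments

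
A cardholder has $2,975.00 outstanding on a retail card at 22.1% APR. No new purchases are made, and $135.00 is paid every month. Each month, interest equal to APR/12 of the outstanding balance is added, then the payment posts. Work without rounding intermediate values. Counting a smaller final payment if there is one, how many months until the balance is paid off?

Monthly rate r = 22.1%/12 = 1.84167% = 0.0184167.
Recurrence: B ← B·(1+r) − $135.00.
Month 1: interest $54.79; balance after payment $2,894.79.
Month 2: interest $53.31; balance after payment $2,813.10.
Closed form: n = −ln(1 − rB₀/P)/ln(1+r) = −ln(0.59415)/ln(1.01842) ≈ 28.529, so the balance reaches zero during payment 29.

29 months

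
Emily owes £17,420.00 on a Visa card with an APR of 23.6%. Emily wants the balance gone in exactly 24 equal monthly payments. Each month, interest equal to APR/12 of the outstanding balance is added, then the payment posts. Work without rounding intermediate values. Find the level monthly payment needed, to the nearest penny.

£917.54

Monthly rate r = 23.6%/12 = 1.96667% = 0.0196667.
Level-payment amortization: P = B₀·r / (1 − (1+r)^(−n)) = 17420.00·0.0196667 / (1 − 1.01967^(−24)).
Denominator 1 − (1+r)^(−24) = 0.373382289.
P = 342.593 / 0.373382289 ≈ 917.54.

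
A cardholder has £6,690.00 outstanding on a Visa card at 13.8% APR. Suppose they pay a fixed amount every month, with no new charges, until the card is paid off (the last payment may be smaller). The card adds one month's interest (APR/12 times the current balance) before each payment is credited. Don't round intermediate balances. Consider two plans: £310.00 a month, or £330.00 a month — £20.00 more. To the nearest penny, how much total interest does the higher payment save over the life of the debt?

£72.51

Monthly rate r = 13.8%/12 = 1.15% = 0.0115.
At £310.00/mo: n = ⌈−ln(1 − rB₀/P)/ln(1+r)⌉ = 25 payments (last £293.70); total interest = total paid − £6,690.00 = £1,043.70.
At £330.00/mo: 24 payments (last £71.19); total interest £971.19.
Interest saved = £1,043.70 − £971.19 = £72.51.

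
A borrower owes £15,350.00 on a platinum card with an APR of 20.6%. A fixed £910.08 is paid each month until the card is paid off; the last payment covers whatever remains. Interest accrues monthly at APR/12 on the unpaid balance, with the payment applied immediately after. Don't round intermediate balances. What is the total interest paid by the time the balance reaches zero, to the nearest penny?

Monthly rate r = 20.6%/12 = 1.71667% = 0.0171667.
Payoff takes n = ⌈−ln(1 − rB₀/P)/ln(1+r)⌉ = ⌈20.084⌉ = 21 payments; the last is £76.99.
Total paid = 20·£910.08 + £76.99 = £18,278.59.
Total interest = total paid − principal = £18,278.59 − £15,350.00 = £2,928.59.

£2,928.59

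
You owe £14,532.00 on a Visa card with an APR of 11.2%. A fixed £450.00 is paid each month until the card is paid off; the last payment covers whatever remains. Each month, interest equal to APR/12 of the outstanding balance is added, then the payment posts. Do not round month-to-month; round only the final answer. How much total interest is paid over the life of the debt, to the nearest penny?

Monthly rate r = 11.2%/12 = 0.933333% = 0.00933333.
Payoff takes n = ⌈−ln(1 − rB₀/P)/ln(1+r)⌉ = ⌈38.609⌉ = 39 payments; the last is £274.74.
Total paid = 38·£450.00 + £274.74 = £17,374.74.
Total interest = total paid − principal = £17,374.74 − £14,532.00 = £2,842.74.

£2,842.74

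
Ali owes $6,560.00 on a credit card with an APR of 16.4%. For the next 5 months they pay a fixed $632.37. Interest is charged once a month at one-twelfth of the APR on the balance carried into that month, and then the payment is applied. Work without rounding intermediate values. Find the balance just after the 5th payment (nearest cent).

$3,771.22

Monthly rate r = 16.4%/12 = 1.36667% = 0.0136667.
Each month: B ← B·(1+r) − $632.37.
Month 1: interest $89.65; balance after payment $6,017.28.
Month 2: interest $82.24; balance after payment $5,467.15.
Month 3: interest $74.72; balance after payment $4,909.50.
Month 4: interest $67.10; balance after payment $4,344.22.
Month 5: interest $59.37; balance after payment $3,771.22.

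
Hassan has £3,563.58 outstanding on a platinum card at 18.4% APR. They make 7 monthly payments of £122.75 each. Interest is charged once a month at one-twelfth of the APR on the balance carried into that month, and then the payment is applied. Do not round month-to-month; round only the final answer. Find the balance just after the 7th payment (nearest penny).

£3,064.32

Monthly rate r = 18.4%/12 = 1.53333% = 0.0153333.
Each month: B ← B·(1+r) − £122.75.
Month 1: interest £54.64; balance after payment £3,495.47.
Month 2: interest £53.60; balance after payment £3,426.32.
Month 3: interest £52.54; balance after payment £3,356.11.
Month 4: interest £51.46; balance after payment £3,284.82.
Month 5: interest £50.37; balance after payment £3,212.43.
Month 6: interest £49.26; balance after payment £3,138.94.
Month 7: interest £48.13; balance after payment £3,064.32.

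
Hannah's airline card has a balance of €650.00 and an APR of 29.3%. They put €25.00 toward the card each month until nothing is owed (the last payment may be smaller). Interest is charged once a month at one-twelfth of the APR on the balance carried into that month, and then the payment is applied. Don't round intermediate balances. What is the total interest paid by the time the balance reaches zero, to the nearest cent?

Monthly rate r = 29.3%/12 = 2.44167% = 0.0244167.
Payoff takes n = ⌈−ln(1 − rB₀/P)/ln(1+r)⌉ = ⌈41.760⌉ = 42 payments; the last is €19.07.
Total paid = 41·€25.00 + €19.07 = €1,044.07.
Total interest = total paid − principal = €1,044.07 − €650.00 = €394.07.

€394.07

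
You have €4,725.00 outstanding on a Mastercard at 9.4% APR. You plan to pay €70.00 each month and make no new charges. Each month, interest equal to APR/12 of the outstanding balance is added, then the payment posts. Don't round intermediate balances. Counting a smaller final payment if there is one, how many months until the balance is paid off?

Monthly rate r = 9.4%/12 = 0.783333% = 0.00783333.
Recurrence: B ← B·(1+r) − €70.00.
Month 1: interest €37.01; balance after payment €4,692.01.
Month 2: interest €36.75; balance after payment €4,658.77.
Closed form: n = −ln(1 − rB₀/P)/ln(1+r) = −ln(0.47125)/ln(1.00783) ≈ 96.422, so the balance reaches zero during payment 97.

97 payments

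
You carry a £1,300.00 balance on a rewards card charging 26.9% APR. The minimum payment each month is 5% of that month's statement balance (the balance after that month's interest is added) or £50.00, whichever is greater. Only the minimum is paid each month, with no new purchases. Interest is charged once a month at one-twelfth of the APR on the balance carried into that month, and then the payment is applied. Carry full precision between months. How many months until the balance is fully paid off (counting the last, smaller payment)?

Monthly rate r = 26.9%/12 = 2.24167% = 0.0224167.
While 5% of the post-interest balance exceeds £50.00, each month B ← (B·(1+r))·(1 − 0.05), i.e. B shrinks by the factor (1+r)·0.95 = 0.9713.
This holds for months 1–10. Entering month 11 the balance is £971.54; 5% of the post-interest balance is now below £50.00, so the flat £50.00 minimum applies from here.
From month 11 a fixed £50.00 at rate r clears £971.54 in 26 more payments. Total: 10 + 26 = 36 months.

36 months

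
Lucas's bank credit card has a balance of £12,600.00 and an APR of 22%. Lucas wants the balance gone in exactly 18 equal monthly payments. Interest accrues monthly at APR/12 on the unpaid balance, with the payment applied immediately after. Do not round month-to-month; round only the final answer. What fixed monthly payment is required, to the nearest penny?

Monthly rate r = 22%/12 = 1.83333% = 0.0183333.
Level-payment amortization: P = B₀·r / (1 − (1+r)^(−n)) = 12600.00·0.0183333 / (1 − 1.01833^(−18)).
Denominator 1 − (1+r)^(−18) = 0.278924529.
P = 231 / 0.278924529 ≈ 828.18.

£828.18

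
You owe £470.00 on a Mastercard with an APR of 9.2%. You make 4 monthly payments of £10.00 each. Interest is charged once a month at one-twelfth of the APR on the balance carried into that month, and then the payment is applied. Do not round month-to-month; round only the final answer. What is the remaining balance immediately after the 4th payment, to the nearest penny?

Monthly rate r = 9.2%/12 = 0.766667% = 0.00766667.
Each month: B ← B·(1+r) − £10.00.
Month 1: interest £3.60; balance after payment £463.60.
Month 2: interest £3.55; balance after payment £457.16.
Month 3: interest £3.50; balance after payment £450.66.
Month 4: interest £3.46; balance after payment £444.12.

£444.12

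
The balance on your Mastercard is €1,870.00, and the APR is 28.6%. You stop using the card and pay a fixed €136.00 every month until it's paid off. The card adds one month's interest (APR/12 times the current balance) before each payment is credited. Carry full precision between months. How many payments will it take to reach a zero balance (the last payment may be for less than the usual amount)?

Monthly rate r = 28.6%/12 = 2.38333% = 0.0238333.
Recurrence: B ← B·(1+r) − €136.00.
Month 1: interest €44.57; balance after payment €1,778.57.
Month 2: interest €42.39; balance after payment €1,684.96.
Closed form: n = −ln(1 − rB₀/P)/ln(1+r) = −ln(0.67229)/ln(1.02383) ≈ 16.858, so the balance reaches zero during payment 17.

17 payments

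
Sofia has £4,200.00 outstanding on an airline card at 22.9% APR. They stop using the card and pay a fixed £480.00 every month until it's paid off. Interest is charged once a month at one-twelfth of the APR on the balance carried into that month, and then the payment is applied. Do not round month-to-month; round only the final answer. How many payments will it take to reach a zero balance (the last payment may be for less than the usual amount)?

Monthly rate r = 22.9%/12 = 1.90833% = 0.0190833.
Recurrence: B ← B·(1+r) − £480.00.
Month 1: interest £80.15; balance after payment £3,800.15.
Month 2: interest £72.52; balance after payment £3,392.67.
Closed form: n = −ln(1 − rB₀/P)/ln(1+r) = −ln(0.83302)/ln(1.01908) ≈ 9.665, so the balance reaches zero during payment 10.

10 payments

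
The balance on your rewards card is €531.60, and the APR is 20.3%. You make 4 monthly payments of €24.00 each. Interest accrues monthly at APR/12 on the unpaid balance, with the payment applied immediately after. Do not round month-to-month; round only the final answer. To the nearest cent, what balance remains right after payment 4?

€470.03

Monthly rate r = 20.3%/12 = 1.69167% = 0.0169167.
Each month: B ← B·(1+r) − €24.00.
Month 1: interest €8.99; balance after payment €516.59.
Month 2: interest €8.74; balance after payment €501.33.
Month 3: interest €8.48; balance after payment €485.81.
Month 4: interest €8.22; balance after payment €470.03.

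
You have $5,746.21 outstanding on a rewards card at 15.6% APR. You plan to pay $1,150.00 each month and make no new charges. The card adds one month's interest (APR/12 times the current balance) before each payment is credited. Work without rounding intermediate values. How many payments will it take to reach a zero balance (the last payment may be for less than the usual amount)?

Monthly rate r = 15.6%/12 = 1.3% = 0.013.
Recurrence: B ← B·(1+r) − $1,150.00.
Month 1: interest $74.70; balance after payment $4,670.91.
Month 2: interest $60.72; balance after payment $3,581.63.
Month 3: interest $46.56; balance after payment $2,478.19.
Month 4: interest $32.22; balance after payment $1,360.41.
Month 5: interest $17.69; balance after payment $228.10.
Month 6: interest $2.97; balance after payment $0.00.

6 payments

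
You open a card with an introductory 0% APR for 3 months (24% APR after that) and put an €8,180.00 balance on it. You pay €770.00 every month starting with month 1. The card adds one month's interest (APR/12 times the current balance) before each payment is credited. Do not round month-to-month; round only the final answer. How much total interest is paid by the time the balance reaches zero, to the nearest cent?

Promo months 1–3 at r₀ = 0%/12 = 0; months 4+ at r₁ = 24%/12 = 0.02.
After month 3 (no interest yet): B = €8,180.00 − 3·€770.00 = €5,870.00.
Then at r₁ with €770.00/mo: n₂ = −ln(1 − r₁·B/P)/ln(1+r₁) ≈ 8.35 → 9 more payments.
Total paid = 11·€770.00 + €274.13 = €8,744.13; interest = €8,744.13 − €8,180.00 = €564.13.

€564.13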